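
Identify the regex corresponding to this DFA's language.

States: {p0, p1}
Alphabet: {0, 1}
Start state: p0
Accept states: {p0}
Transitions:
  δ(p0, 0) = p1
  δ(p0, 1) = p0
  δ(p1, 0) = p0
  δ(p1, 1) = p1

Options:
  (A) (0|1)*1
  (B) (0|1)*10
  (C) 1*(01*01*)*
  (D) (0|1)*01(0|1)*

Check each option against the DFA on short strings; one disagreement eliminates an option:
  (A) (0|1)*1: on ε the DFA stays in p0 and accepts (p0 ∈ Accept), but the regex does not match it → eliminate
  (B) (0|1)*10: on ε the DFA stays in p0 and accepts (p0 ∈ Accept), but the regex does not match it → eliminate
  (C) 1*(01*01*)*: agrees with the DFA on every string of length ≤ 6
  (D) (0|1)*01(0|1)*: on ε the DFA stays in p0 and accepts (p0 ∈ Accept), but the regex does not match it → eliminate
Only (C) is consistent with the DFA.
(C) 1*(01*01*)*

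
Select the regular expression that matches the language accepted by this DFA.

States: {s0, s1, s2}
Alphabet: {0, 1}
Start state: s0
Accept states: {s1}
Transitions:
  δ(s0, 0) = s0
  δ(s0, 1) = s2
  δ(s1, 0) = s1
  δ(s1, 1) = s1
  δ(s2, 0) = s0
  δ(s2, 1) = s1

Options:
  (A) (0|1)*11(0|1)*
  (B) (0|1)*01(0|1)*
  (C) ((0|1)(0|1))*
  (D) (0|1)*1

Check each option against the DFA on short strings; one disagreement eliminates an option:
  (A) (0|1)*11(0|1)*: agrees with the DFA on every string of length ≤ 6
  (B) (0|1)*01(0|1)*: on '01' the DFA goes s0 → s0 → s2 and rejects (s2 ∉ Accept), but the regex matches it → eliminate
  (C) ((0|1)(0|1))*: on ε the DFA stays in s0 and rejects (s0 ∉ Accept), but the regex matches it → eliminate
  (D) (0|1)*1: on '1' the DFA goes s0 → s2 and rejects (s2 ∉ Accept), but the regex matches it → eliminate
Only (A) is consistent with the DFA.
(A) (0|1)*11(0|1)*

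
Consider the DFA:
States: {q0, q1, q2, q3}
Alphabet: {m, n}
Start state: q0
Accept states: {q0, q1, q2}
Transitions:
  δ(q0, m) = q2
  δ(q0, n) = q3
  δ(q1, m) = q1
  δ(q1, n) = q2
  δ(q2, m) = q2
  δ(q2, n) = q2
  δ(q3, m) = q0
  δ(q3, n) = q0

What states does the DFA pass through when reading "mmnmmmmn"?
read 'm': q0 → q2
  read 'm': q2 → q2
  read 'n': q2 → q2
  read 'm': q2 → q2
  read 'm': q2 → q2
  read 'm': q2 → q2
  read 'm': q2 → q2
  read 'n': q2 → q2
q0 -> q2 -> q2 -> q2 -> q2 -> q2 -> q2 -> q2 -> q2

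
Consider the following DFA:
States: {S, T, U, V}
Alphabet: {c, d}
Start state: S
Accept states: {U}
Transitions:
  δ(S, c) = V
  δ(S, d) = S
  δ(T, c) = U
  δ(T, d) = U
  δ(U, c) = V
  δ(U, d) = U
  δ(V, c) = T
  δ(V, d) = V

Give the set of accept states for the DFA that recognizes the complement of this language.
Complement accept states = All states \ Original accept states
= {S, T, U, V} \ {U}
{S, T, V}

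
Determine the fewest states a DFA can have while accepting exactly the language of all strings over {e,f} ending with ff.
By Myhill–Nerode, count the distinguishable equivalence classes: 3 classes — one per longest suffix of the input that is a prefix of 'ff' (lengths 0 through 2); only the length-2 class is accepting.
3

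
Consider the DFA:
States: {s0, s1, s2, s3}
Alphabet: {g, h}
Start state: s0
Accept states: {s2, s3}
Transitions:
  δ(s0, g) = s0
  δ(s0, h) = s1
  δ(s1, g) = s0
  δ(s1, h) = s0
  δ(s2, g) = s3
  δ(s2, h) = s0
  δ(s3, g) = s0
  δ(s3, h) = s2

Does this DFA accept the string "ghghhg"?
Processing string "ghghhg":
  s0 --g--> s0
  s0 --h--> s1
  s1 --g--> s0
  s0 --h--> s1
  s1 --h--> s0
  s0 --g--> s0
Final state: s0
Accept states: {s2, s3}
No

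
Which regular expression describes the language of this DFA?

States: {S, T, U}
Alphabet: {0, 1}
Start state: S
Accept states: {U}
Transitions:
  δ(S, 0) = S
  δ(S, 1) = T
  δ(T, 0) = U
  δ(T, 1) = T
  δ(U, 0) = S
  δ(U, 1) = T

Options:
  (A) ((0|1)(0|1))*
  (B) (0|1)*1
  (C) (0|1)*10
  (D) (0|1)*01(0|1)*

Check each option against the DFA on short strings; one disagreement eliminates an option:
  (A) ((0|1)(0|1))*: on ε the DFA stays in S and rejects (S ∉ Accept), but the regex matches it → eliminate
  (B) (0|1)*1: on '1' the DFA goes S → T and rejects (T ∉ Accept), but the regex matches it → eliminate
  (C) (0|1)*10: agrees with the DFA on every string of length ≤ 6
  (D) (0|1)*01(0|1)*: on '01' the DFA goes S → S → T and rejects (T ∉ Accept), but the regex matches it → eliminate
Only (C) is consistent with the DFA.
(C) (0|1)*10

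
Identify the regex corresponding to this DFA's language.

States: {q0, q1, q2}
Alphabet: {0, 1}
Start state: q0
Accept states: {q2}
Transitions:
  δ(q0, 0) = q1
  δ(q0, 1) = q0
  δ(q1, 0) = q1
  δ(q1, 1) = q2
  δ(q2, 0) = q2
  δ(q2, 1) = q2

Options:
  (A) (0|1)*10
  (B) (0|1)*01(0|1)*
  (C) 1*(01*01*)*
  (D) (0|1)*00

Check each option against the DFA on short strings; one disagreement eliminates an option:
  (A) (0|1)*10: on '01' the DFA goes q0 → q1 → q2 and accepts (q2 ∈ Accept), but the regex does not match it → eliminate
  (B) (0|1)*01(0|1)*: agrees with the DFA on every string of length ≤ 6
  (C) 1*(01*01*)*: on ε the DFA stays in q0 and rejects (q0 ∉ Accept), but the regex matches it → eliminate
  (D) (0|1)*00: on '00' the DFA goes q0 → q1 → q1 and rejects (q1 ∉ Accept), but the regex matches it → eliminate
Only (B) is consistent with the DFA.
(B) (0|1)*01(0|1)*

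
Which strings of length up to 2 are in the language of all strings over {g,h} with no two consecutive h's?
ε, g, h, gg, gh, hg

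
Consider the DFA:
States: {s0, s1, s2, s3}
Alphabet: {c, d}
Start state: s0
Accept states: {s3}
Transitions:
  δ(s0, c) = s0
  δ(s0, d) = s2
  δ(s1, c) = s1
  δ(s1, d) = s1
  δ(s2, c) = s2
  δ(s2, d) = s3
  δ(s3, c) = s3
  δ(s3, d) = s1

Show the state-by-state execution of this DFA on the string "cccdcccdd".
read 'c': s0 → s0
  read 'c': s0 → s0
  read 'c': s0 → s0
  read 'd': s0 → s2
  read 'c': s2 → s2
  read 'c': s2 → s2
  read 'c': s2 → s2
  read 'd': s2 → s3
  read 'd': s3 → s1
s0 -> s0 -> s0 -> s0 -> s2 -> s2 -> s2 -> s2 -> s3 -> s1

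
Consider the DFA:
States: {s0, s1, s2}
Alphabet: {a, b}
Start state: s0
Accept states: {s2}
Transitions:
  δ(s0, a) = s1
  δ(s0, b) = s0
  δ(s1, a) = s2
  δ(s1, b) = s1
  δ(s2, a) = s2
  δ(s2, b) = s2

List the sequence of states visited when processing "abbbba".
read 'a': s0 → s1
  read 'b': s1 → s1
  read 'b': s1 → s1
  read 'b': s1 → s1
  read 'b': s1 → s1
  read 'a': s1 → s2
s0 -> s1 -> s1 -> s1 -> s1 -> s1 -> s2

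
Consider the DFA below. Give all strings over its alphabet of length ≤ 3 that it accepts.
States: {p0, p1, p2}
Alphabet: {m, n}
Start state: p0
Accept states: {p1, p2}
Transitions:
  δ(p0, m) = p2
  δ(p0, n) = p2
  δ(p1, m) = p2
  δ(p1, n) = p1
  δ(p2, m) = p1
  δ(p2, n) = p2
m, n, mm, mn, nm, nn, mmm, mmn, mnm, mnn, nmm, nmn, nnm, nnn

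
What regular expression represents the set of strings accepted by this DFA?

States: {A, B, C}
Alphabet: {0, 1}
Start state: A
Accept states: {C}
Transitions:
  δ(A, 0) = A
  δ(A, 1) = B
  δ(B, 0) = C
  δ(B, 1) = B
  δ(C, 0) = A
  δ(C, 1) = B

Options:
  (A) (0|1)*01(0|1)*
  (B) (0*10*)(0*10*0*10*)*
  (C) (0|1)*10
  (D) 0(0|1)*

Check each option against the DFA on short strings; one disagreement eliminates an option:
  (A) (0|1)*01(0|1)*: on '01' the DFA goes A → A → B and rejects (B ∉ Accept), but the regex matches it → eliminate
  (B) (0*10*)(0*10*0*10*)*: on '1' the DFA goes A → B and rejects (B ∉ Accept), but the regex matches it → eliminate
  (C) (0|1)*10: agrees with the DFA on every string of length ≤ 6
  (D) 0(0|1)*: on '0' the DFA goes A → A and rejects (A ∉ Accept), but the regex matches it → eliminate
Only (C) is consistent with the DFA.
(C) (0|1)*10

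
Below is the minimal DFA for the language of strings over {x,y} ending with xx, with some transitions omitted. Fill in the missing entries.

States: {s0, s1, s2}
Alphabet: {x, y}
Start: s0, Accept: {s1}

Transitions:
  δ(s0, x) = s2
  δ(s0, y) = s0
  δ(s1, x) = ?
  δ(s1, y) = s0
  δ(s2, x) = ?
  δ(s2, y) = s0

From the language and accept set, identify what each state tracks — s0: last symbol not x; s1: two trailing x's; s2: one trailing x.
Each missing δ(q, a) is the state matching the new tracked value after reading a.
δ(s1, x) = s1; δ(s2, x) = s1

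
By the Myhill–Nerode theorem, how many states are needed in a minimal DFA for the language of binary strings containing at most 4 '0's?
By Myhill–Nerode, count the distinguishable equivalence classes: 6 classes — having seen 0, 1, …, 4, or >4 copies of '0'; counts 0 through 4 are accepting and >4 is dead.
6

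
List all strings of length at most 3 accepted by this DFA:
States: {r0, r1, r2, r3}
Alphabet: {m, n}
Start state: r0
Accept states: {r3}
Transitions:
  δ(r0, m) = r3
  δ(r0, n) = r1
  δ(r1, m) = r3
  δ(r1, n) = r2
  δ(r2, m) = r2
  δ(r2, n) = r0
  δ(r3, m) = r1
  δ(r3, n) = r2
m, nm, mmm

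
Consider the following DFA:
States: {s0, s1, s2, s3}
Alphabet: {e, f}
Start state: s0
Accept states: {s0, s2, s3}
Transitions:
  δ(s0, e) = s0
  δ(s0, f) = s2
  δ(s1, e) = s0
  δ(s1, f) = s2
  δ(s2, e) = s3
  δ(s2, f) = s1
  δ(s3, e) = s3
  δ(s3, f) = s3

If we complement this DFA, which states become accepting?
Complement accept states = All states \ Original accept states
= {s0, s1, s2, s3} \ {s0, s2, s3}
{s1}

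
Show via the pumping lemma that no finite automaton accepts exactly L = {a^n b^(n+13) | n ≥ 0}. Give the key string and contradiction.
Assume L is regular with pumping length p. Idea: pumping the a-block breaks the fixed offset of 13.
Choose s = a^p b^(p+13) ∈ L. By the pumping lemma, s = xyz with |xy| ≤ p, |y| > 0, so y = a^k with k ≥ 1. Then xy²z = a^(p+k) b^(p+13). For this to be in L we would need p+13 = (p+k)+13, i.e. k = 0, contradicting k ≥ 1. So xy²z ∉ L.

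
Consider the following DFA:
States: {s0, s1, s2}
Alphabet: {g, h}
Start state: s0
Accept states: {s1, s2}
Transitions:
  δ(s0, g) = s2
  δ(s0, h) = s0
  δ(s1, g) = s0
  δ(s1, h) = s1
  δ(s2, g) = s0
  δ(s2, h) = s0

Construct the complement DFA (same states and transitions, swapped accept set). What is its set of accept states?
Complement accept states = All states \ Original accept states
= {s0, s1, s2} \ {s1, s2}
{s0}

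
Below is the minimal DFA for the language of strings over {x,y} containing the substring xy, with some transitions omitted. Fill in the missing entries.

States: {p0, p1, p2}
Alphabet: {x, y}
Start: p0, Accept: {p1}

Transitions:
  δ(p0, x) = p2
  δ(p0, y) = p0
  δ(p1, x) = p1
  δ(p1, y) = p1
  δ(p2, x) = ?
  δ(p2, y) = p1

From the language and accept set, identify what each state tracks — p0: no x seen yet; p1: substring xy seen; p2: seen a x, waiting for y.
Each missing δ(q, a) is the state matching the new tracked value after reading a.
δ(p2, x) = p2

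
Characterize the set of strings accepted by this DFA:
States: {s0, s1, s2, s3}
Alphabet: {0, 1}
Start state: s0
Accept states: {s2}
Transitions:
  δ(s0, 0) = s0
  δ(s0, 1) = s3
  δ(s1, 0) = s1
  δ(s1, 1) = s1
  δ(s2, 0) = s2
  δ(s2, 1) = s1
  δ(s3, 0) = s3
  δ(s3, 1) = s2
Testing a few strings:
  '01' → reject
  '0011' → accept
  '0' → reject
  '00' → reject
State roles: s0=zero 1's; s1=≥ three 1's (dead); s2=two 1's; s3=one 1
All binary strings containing exactly two 1's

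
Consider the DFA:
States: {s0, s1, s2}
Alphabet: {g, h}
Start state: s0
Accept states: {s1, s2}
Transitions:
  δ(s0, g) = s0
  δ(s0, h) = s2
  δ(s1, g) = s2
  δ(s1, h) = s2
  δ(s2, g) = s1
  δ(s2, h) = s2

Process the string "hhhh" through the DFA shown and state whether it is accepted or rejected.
Processing string "hhhh":
  s0 --h--> s2
  s2 --h--> s2
  s2 --h--> s2
  s2 --h--> s2
Final state: s2
Accept states: {s1, s2}
Yes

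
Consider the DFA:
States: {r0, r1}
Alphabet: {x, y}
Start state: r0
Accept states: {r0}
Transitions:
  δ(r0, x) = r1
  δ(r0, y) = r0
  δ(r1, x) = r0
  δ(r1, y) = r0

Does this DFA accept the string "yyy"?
Processing string "yyy":
  r0 --y--> r0
  r0 --y--> r0
  r0 --y--> r0
Final state: r0
Accept states: {r0}
Yes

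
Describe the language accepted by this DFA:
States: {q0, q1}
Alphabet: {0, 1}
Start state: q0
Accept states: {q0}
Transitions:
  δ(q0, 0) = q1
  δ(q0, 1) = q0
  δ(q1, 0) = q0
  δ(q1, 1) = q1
Testing a few strings:
  '1' → accept
  '011' → reject
  '0' → reject
  '111' → accept
State roles: q0=even number of 0's so far; q1=odd number of 0's so far
All binary strings with an even number of 0's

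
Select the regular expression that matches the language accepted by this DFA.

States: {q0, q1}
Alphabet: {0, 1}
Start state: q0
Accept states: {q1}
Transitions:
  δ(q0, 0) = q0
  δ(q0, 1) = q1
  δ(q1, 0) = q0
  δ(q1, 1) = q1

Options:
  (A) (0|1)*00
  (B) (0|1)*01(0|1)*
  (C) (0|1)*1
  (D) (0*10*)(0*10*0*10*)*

Check each option against the DFA on short strings; one disagreement eliminates an option:
  (A) (0|1)*00: on '1' the DFA goes q0 → q1 and accepts (q1 ∈ Accept), but the regex does not match it → eliminate
  (B) (0|1)*01(0|1)*: on '1' the DFA goes q0 → q1 and accepts (q1 ∈ Accept), but the regex does not match it → eliminate
  (C) (0|1)*1: agrees with the DFA on every string of length ≤ 6
  (D) (0*10*)(0*10*0*10*)*: on '10' the DFA goes q0 → q1 → q0 and rejects (q0 ∉ Accept), but the regex matches it → eliminate
Only (C) is consistent with the DFA.
(C) (0|1)*1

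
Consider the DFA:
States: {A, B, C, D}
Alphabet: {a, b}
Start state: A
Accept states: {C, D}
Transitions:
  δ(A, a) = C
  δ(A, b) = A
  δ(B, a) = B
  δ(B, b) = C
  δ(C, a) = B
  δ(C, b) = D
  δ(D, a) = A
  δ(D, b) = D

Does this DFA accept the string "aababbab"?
Processing string "aababbab":
  A --a--> C
  C --a--> B
  B --b--> C
  C --a--> B
  B --b--> C
  C --b--> D
  D --a--> A
  A --b--> A
Final state: A
Accept states: {C, D}
No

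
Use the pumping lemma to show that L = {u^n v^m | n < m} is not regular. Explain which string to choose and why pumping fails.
Assume L is regular with pumping length p. Idea: pumping up the u-block makes the u-count reach the v-count.
Choose s = u^p v^(p+1) ∈ L. By the pumping lemma, s = xyz with |xy| ≤ p, |y| > 0, so y = u^k with k ≥ 1. Then xy²z = u^(p+k) v^(p+1). Since p+k ≥ p+1, the number of u's is no longer strictly less than the number of v's, so xy²z ∉ L.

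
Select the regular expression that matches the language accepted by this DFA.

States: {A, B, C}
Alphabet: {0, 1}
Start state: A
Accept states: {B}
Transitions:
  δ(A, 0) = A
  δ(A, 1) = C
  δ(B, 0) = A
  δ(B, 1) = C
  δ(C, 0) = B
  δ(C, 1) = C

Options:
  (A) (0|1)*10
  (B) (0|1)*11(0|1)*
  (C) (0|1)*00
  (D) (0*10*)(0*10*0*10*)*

Check each option against the DFA on short strings; one disagreement eliminates an option:
  (A) (0|1)*10: agrees with the DFA on every string of length ≤ 6
  (B) (0|1)*11(0|1)*: on '10' the DFA goes A → C → B and accepts (B ∈ Accept), but the regex does not match it → eliminate
  (C) (0|1)*00: on '00' the DFA goes A → A → A and rejects (A ∉ Accept), but the regex matches it → eliminate
  (D) (0*10*)(0*10*0*10*)*: on '1' the DFA goes A → C and rejects (C ∉ Accept), but the regex matches it → eliminate
Only (A) is consistent with the DFA.
(A) (0|1)*10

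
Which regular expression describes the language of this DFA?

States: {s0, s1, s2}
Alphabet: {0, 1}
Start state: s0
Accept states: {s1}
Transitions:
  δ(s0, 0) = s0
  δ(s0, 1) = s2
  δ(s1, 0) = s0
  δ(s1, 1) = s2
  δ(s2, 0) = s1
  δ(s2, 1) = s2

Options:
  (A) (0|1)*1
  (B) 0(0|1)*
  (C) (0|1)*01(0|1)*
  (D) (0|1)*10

Check each option against the DFA on short strings; one disagreement eliminates an option:
  (A) (0|1)*1: on '1' the DFA goes s0 → s2 and rejects (s2 ∉ Accept), but the regex matches it → eliminate
  (B) 0(0|1)*: on '0' the DFA goes s0 → s0 and rejects (s0 ∉ Accept), but the regex matches it → eliminate
  (C) (0|1)*01(0|1)*: on '01' the DFA goes s0 → s0 → s2 and rejects (s2 ∉ Accept), but the regex matches it → eliminate
  (D) (0|1)*10: agrees with the DFA on every string of length ≤ 6
Only (D) is consistent with the DFA.
(D) (0|1)*10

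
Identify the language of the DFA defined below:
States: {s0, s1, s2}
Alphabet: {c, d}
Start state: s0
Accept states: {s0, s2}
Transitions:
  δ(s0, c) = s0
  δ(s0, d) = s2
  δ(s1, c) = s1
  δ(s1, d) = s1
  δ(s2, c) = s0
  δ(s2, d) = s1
Testing a few strings:
  'dd' → reject
  'dcd' → accept
  'cd' → accept
  'dc' → accept
State roles: s0=last symbol not d (ok); s1=saw dd (dead); s2=last symbol d (ok)
All strings over {c,d} with no two consecutive d's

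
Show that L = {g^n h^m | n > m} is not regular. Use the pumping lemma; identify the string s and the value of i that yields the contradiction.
Assume L is regular with pumping length p. Idea: pumping down the g-block drops the g-count to at most the h-count.
Choose s = g^(p+1) h^p ∈ L (|s| = 2p+1 ≥ p). By the pumping lemma, s = xyz with |xy| ≤ p, |y| > 0, so y = g^k with k ≥ 1. Take i = 0: xz = g^(p+1−k) h^p. Since k ≥ 1, p+1−k ≤ p, so the number of g's is no longer strictly greater than the number of h's, hence xz ∉ L.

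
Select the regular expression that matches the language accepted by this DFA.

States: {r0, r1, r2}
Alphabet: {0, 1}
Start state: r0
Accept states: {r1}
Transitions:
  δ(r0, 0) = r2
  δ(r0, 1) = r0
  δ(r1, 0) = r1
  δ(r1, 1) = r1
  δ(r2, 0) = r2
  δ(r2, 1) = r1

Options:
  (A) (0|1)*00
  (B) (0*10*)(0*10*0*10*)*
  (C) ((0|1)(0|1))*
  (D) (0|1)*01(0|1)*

Check each option against the DFA on short strings; one disagreement eliminates an option:
  (A) (0|1)*00: on '00' the DFA goes r0 → r2 → r2 and rejects (r2 ∉ Accept), but the regex matches it → eliminate
  (B) (0*10*)(0*10*0*10*)*: on '1' the DFA goes r0 → r0 and rejects (r0 ∉ Accept), but the regex matches it → eliminate
  (C) ((0|1)(0|1))*: on ε the DFA stays in r0 and rejects (r0 ∉ Accept), but the regex matches it → eliminate
  (D) (0|1)*01(0|1)*: agrees with the DFA on every string of length ≤ 6
Only (D) is consistent with the DFA.
(D) (0|1)*01(0|1)*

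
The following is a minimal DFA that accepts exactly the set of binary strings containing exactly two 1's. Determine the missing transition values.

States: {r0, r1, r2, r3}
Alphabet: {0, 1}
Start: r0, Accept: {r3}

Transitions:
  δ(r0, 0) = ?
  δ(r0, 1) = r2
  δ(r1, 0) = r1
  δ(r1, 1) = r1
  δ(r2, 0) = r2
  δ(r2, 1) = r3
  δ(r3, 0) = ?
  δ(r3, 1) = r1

From the language and accept set, identify what each state tracks — r0: zero 1's; r1: ≥ three 1's (dead); r2: one 1; r3: two 1's.
Each missing δ(q, a) is the state matching the new tracked value after reading a.
δ(r0, 0) = r0; δ(r3, 0) = r3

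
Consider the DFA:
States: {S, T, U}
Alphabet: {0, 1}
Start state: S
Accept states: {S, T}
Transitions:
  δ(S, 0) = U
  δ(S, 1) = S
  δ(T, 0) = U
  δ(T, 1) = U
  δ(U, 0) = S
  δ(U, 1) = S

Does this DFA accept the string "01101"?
Processing string "01101":
  S --0--> U
  U --1--> S
  S --1--> S
  S --0--> U
  U --1--> S
Final state: S
Accept states: {S, T}
Yes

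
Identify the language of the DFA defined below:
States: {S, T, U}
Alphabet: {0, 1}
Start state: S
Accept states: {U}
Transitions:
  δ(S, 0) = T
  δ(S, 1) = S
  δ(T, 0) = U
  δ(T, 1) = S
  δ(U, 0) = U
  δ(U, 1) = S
Testing a few strings:
  '0' → reject
  '1' → reject
  '011' → reject
  '1011' → reject
State roles: S=last symbol not 0; T=one trailing 0; U=two trailing 0's
All binary strings ending with 00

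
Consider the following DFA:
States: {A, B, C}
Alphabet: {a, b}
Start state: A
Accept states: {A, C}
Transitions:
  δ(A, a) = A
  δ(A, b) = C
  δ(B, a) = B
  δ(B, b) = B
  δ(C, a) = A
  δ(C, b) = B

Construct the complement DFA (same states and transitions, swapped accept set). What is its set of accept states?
Complement accept states = All states \ Original accept states
= {A, B, C} \ {A, C}
{B}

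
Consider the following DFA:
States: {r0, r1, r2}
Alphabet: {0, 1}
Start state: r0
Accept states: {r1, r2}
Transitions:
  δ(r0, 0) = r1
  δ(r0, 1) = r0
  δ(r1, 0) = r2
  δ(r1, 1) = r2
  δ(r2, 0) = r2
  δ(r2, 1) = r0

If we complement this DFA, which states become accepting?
Complement accept states = All states \ Original accept states
= {r0, r1, r2} \ {r1, r2}
{r0}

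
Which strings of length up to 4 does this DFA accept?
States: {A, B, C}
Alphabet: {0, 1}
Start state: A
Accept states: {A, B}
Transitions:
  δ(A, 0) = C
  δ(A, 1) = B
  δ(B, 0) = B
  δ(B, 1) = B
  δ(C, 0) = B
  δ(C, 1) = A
ε, 1, 00, 01, 10, 11, 000, 001, 011, 100, 101, 110, 111, 0000, 0001, 0010, 0011, 0100, 0101, 0110, 0111, 1000, 1001, 1010, 1011, 1100, 1101, 1110, 1111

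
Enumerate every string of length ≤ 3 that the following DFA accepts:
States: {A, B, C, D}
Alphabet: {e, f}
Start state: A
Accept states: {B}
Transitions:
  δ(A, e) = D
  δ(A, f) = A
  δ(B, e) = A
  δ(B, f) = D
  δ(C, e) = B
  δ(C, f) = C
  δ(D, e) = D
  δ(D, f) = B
ef, eef, fef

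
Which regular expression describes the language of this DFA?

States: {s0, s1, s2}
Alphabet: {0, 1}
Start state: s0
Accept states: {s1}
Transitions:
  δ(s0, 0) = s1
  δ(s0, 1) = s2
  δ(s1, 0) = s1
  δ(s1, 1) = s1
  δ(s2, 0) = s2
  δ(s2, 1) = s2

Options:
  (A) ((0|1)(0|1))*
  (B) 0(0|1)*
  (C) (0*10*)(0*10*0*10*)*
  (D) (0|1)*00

Check each option against the DFA on short strings; one disagreement eliminates an option:
  (A) ((0|1)(0|1))*: on ε the DFA stays in s0 and rejects (s0 ∉ Accept), but the regex matches it → eliminate
  (B) 0(0|1)*: agrees with the DFA on every string of length ≤ 6
  (C) (0*10*)(0*10*0*10*)*: on '0' the DFA goes s0 → s1 and accepts (s1 ∈ Accept), but the regex does not match it → eliminate
  (D) (0|1)*00: on '0' the DFA goes s0 → s1 and accepts (s1 ∈ Accept), but the regex does not match it → eliminate
Only (B) is consistent with the DFA.
(B) 0(0|1)*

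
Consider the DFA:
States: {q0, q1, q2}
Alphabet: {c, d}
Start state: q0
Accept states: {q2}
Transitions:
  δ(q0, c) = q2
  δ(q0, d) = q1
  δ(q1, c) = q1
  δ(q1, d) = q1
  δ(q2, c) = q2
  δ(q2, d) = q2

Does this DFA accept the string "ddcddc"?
Processing string "ddcddc":
  q0 --d--> q1
  q1 --d--> q1
  q1 --c--> q1
  q1 --d--> q1
  q1 --d--> q1
  q1 --c--> q1
Final state: q1
Accept states: {q2}
No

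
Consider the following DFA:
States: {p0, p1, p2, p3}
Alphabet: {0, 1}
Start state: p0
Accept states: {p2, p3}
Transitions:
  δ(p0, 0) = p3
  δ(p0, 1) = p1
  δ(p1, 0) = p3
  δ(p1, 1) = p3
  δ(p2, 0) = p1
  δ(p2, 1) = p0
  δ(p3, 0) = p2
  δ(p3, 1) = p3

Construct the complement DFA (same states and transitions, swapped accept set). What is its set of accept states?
Complement accept states = All states \ Original accept states
= {p0, p1, p2, p3} \ {p2, p3}
{p0, p1}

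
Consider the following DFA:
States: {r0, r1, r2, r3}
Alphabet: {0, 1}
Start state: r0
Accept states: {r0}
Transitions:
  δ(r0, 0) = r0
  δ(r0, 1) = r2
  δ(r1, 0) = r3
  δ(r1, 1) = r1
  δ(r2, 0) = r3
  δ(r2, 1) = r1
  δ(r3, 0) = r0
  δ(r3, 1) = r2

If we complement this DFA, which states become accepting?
Complement accept states = All states \ Original accept states
= {r0, r1, r2, r3} \ {r0}
{r1, r2, r3}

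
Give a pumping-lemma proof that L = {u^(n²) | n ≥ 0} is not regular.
Assume L is regular with pumping length p. Idea: pumping adds a fixed amount, but gaps between consecutive squares grow.
Choose s = u^(p²) (length p² ≥ p). By the pumping lemma, s = xyz with |xy| ≤ p, |y| > 0, so |y| = k with 1 ≤ k ≤ p. Then |xy²z| = p²+k. Since p² < p²+k ≤ p²+p < (p+1)², the length p²+k lies strictly between consecutive squares, so it is not a perfect square and xy²z ∉ L.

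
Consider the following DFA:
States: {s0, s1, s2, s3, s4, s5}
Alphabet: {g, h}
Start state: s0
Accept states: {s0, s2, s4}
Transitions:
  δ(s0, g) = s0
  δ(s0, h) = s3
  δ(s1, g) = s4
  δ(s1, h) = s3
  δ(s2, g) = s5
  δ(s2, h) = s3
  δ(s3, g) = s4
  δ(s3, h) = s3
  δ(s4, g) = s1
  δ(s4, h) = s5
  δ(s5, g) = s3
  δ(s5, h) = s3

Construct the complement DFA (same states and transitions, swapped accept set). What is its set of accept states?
Complement accept states = All states \ Original accept states
= {s0, s1, s2, s3, s4, s5} \ {s0, s2, s4}
{s1, s3, s5}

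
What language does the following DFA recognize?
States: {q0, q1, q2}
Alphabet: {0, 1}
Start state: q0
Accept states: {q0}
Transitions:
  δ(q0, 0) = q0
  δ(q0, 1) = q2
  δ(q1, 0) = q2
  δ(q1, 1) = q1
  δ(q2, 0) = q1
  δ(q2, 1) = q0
Testing a few strings:
  '0' → accept
  '00' → accept
  '0011' → accept
  '111' → reject
State roles: q0=value ≡ 0 (mod 3); q1=value ≡ 2 (mod 3); q2=value ≡ 1 (mod 3)
All binary strings representing a multiple of 3 (read in base 2; leading zeros allowed and ε counts as 0)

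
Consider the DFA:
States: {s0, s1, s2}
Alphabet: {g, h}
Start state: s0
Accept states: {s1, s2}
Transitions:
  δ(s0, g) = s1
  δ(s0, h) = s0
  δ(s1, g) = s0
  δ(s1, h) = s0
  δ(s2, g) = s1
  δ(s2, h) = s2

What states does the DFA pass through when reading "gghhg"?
read 'g': s0 → s1
  read 'g': s1 → s0
  read 'h': s0 → s0
  read 'h': s0 → s0
  read 'g': s0 → s1
s0 -> s1 -> s0 -> s0 -> s0 -> s1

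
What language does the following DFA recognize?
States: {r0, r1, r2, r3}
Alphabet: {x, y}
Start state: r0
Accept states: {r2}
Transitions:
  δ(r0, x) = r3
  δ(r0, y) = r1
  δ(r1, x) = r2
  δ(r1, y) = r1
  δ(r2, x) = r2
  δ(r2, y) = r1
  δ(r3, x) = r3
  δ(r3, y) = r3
Testing a few strings:
  'xyx' → reject
  'xy' → reject
  'yyy' → reject
  'x' → reject
State roles: r0=no input read; r1=started with y, last symbol y; r2=started with y, last symbol x; r3=started with x (dead)
All strings over {x,y} that start with y and end with x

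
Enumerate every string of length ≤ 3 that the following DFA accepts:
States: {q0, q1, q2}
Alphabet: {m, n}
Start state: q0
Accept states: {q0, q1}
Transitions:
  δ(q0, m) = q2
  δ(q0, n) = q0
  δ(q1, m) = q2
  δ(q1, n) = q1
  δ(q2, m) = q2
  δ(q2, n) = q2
ε, n, nn, nnn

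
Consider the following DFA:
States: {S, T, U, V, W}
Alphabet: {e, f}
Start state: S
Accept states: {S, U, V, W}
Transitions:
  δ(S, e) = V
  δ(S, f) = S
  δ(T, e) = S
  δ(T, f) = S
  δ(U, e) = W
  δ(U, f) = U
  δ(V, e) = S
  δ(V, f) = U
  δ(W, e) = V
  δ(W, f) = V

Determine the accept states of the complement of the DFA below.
Complement accept states = All states \ Original accept states
= {S, T, U, V, W} \ {S, U, V, W}
{T}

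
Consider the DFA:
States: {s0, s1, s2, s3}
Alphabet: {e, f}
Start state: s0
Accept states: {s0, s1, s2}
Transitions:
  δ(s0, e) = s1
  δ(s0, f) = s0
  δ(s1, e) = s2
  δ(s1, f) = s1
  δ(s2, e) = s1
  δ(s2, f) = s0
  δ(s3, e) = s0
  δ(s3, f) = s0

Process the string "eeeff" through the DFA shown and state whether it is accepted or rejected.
Processing string "eeeff":
  s0 --e--> s1
  s1 --e--> s2
  s2 --e--> s1
  s1 --f--> s1
  s1 --f--> s1
Final state: s1
Accept states: {s0, s1, s2}
Yes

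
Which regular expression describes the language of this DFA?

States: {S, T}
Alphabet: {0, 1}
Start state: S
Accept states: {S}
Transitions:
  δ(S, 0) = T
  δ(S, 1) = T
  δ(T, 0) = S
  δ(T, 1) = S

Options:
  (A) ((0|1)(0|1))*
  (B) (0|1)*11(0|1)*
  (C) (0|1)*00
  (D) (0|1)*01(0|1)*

Check each option against the DFA on short strings; one disagreement eliminates an option:
  (A) ((0|1)(0|1))*: agrees with the DFA on every string of length ≤ 6
  (B) (0|1)*11(0|1)*: on ε the DFA stays in S and accepts (S ∈ Accept), but the regex does not match it → eliminate
  (C) (0|1)*00: on ε the DFA stays in S and accepts (S ∈ Accept), but the regex does not match it → eliminate
  (D) (0|1)*01(0|1)*: on ε the DFA stays in S and accepts (S ∈ Accept), but the regex does not match it → eliminate
Only (A) is consistent with the DFA.
(A) ((0|1)(0|1))*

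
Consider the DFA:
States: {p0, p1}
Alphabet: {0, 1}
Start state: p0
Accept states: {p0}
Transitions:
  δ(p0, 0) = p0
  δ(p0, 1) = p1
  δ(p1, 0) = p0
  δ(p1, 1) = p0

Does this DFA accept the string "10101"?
Processing string "10101":
  p0 --1--> p1
  p1 --0--> p0
  p0 --1--> p1
  p1 --0--> p0
  p0 --1--> p1
Final state: p1
Accept states: {p0}
No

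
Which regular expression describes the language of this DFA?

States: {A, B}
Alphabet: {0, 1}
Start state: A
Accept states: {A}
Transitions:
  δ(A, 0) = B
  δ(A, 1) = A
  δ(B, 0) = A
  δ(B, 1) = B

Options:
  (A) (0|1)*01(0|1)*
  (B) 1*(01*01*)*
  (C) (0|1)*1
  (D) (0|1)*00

Check each option against the DFA on short strings; one disagreement eliminates an option:
  (A) (0|1)*01(0|1)*: on ε the DFA stays in A and accepts (A ∈ Accept), but the regex does not match it → eliminate
  (B) 1*(01*01*)*: agrees with the DFA on every string of length ≤ 6
  (C) (0|1)*1: on ε the DFA stays in A and accepts (A ∈ Accept), but the regex does not match it → eliminate
  (D) (0|1)*00: on ε the DFA stays in A and accepts (A ∈ Accept), but the regex does not match it → eliminate
Only (B) is consistent with the DFA.
(B) 1*(01*01*)*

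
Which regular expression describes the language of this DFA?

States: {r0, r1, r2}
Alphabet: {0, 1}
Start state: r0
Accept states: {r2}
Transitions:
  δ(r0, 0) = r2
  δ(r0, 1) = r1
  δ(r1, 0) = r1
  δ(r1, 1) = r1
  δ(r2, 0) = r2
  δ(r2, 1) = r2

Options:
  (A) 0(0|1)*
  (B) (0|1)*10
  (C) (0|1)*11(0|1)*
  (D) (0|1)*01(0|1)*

Check each option against the DFA on short strings; one disagreement eliminates an option:
  (A) 0(0|1)*: agrees with the DFA on every string of length ≤ 6
  (B) (0|1)*10: on '0' the DFA goes r0 → r2 and accepts (r2 ∈ Accept), but the regex does not match it → eliminate
  (C) (0|1)*11(0|1)*: on '0' the DFA goes r0 → r2 and accepts (r2 ∈ Accept), but the regex does not match it → eliminate
  (D) (0|1)*01(0|1)*: on '0' the DFA goes r0 → r2 and accepts (r2 ∈ Accept), but the regex does not match it → eliminate
Only (A) is consistent with the DFA.
(A) 0(0|1)*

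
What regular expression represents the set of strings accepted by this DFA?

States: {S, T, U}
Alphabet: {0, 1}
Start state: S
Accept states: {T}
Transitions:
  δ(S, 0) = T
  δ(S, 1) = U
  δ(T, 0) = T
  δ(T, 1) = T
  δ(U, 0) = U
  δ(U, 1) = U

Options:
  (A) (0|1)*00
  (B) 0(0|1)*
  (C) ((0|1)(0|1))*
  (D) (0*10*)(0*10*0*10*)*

Check each option against the DFA on short strings; one disagreement eliminates an option:
  (A) (0|1)*00: on '0' the DFA goes S → T and accepts (T ∈ Accept), but the regex does not match it → eliminate
  (B) 0(0|1)*: agrees with the DFA on every string of length ≤ 6
  (C) ((0|1)(0|1))*: on ε the DFA stays in S and rejects (S ∉ Accept), but the regex matches it → eliminate
  (D) (0*10*)(0*10*0*10*)*: on '0' the DFA goes S → T and accepts (T ∈ Accept), but the regex does not match it → eliminate
Only (B) is consistent with the DFA.
(B) 0(0|1)*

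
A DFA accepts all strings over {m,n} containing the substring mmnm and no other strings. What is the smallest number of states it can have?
By Myhill–Nerode, count the distinguishable equivalence classes: 5 classes — one per longest suffix of the input that is a prefix of 'mmnm' (lengths 0 through 3), plus an absorbing 'already seen mmnm' class.
5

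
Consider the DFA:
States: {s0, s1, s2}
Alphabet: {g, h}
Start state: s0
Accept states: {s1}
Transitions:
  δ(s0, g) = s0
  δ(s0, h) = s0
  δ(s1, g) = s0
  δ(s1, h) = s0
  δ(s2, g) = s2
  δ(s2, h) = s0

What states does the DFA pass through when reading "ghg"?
read 'g': s0 → s0
  read 'h': s0 → s0
  read 'g': s0 → s0
s0 -> s0 -> s0 -> s0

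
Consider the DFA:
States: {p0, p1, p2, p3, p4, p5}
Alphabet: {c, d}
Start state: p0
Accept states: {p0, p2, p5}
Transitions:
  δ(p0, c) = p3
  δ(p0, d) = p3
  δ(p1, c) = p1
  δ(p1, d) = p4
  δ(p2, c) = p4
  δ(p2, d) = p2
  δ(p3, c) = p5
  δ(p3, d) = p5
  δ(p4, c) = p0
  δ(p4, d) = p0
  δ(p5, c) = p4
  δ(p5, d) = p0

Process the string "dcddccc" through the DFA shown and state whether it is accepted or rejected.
Processing string "dcddccc":
  p0 --d--> p3
  p3 --c--> p5
  p5 --d--> p0
  p0 --d--> p3
  p3 --c--> p5
  p5 --c--> p4
  p4 --c--> p0
Final state: p0
Accept states: {p0, p2, p5}
Yes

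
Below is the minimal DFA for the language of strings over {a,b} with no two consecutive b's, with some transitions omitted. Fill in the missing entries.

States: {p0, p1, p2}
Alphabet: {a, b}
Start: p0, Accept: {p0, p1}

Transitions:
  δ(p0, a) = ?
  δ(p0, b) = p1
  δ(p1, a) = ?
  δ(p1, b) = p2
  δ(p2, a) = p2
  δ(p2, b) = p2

From the language and accept set, identify what each state tracks — p0: last symbol not b (ok); p1: last symbol b (ok); p2: saw bb (dead).
Each missing δ(q, a) is the state matching the new tracked value after reading a.
δ(p0, a) = p0; δ(p1, a) = p0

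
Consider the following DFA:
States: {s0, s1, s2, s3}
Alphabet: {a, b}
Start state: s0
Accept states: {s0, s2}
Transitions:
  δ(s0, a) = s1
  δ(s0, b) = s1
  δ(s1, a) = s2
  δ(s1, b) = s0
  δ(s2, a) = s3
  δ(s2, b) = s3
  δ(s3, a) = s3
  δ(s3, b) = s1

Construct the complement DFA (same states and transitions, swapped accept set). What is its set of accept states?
Complement accept states = All states \ Original accept states
= {s0, s1, s2, s3} \ {s0, s2}
{s1, s3}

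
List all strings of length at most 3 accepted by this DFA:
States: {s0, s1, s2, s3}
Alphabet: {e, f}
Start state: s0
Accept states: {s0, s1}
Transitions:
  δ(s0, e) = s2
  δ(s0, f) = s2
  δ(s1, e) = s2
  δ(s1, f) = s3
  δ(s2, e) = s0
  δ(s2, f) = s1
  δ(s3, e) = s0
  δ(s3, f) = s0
ε, ee, ef, fe, ff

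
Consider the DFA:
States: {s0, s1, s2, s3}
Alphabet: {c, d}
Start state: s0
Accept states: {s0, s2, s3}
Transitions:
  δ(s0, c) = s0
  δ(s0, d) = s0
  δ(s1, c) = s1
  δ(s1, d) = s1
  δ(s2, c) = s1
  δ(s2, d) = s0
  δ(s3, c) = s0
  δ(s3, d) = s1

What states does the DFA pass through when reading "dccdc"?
read 'd': s0 → s0
  read 'c': s0 → s0
  read 'c': s0 → s0
  read 'd': s0 → s0
  read 'c': s0 → s0
s0 -> s0 -> s0 -> s0 -> s0 -> s0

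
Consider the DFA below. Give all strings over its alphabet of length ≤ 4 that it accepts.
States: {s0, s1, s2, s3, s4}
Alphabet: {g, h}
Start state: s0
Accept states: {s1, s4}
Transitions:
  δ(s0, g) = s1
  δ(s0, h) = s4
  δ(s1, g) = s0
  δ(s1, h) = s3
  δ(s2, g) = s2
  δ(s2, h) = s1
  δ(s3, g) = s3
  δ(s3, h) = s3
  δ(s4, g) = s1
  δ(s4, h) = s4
g, h, hg, hh, ggg, ggh, hhg, hhh, gghg, gghh, hggg, hggh, hhhg, hhhh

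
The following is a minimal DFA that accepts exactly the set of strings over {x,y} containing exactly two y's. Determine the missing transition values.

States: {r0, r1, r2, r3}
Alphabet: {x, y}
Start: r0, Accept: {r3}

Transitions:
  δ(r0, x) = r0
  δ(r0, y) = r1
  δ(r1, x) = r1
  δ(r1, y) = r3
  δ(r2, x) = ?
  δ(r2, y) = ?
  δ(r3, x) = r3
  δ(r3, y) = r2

From the language and accept set, identify what each state tracks — r0: zero y's; r1: one y; r2: ≥ three y's (dead); r3: two y's.
Each missing δ(q, a) is the state matching the new tracked value after reading a.
δ(r2, x) = r2; δ(r2, y) = r2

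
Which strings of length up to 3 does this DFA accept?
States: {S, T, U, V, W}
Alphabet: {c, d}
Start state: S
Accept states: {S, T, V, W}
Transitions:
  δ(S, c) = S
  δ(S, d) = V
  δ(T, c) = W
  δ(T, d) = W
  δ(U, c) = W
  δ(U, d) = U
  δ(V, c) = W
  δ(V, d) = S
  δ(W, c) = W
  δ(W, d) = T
ε, c, d, cc, cd, dc, dd, ccc, ccd, cdc, cdd, dcc, dcd, ddc, ddd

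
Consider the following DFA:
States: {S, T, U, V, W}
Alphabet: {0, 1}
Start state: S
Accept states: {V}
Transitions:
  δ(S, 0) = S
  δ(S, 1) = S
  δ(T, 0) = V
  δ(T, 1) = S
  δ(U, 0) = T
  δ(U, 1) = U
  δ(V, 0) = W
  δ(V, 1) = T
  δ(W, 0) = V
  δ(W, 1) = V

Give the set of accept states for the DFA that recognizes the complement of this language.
Complement accept states = All states \ Original accept states
= {S, T, U, V, W} \ {V}
{S, T, U, W}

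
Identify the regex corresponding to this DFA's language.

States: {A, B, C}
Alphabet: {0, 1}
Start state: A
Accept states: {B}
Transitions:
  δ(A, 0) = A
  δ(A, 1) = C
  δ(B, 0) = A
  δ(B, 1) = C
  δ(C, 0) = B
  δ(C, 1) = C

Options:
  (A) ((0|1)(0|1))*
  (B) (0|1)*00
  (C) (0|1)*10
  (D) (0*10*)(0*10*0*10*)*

Check each option against the DFA on short strings; one disagreement eliminates an option:
  (A) ((0|1)(0|1))*: on ε the DFA stays in A and rejects (A ∉ Accept), but the regex matches it → eliminate
  (B) (0|1)*00: on '00' the DFA goes A → A → A and rejects (A ∉ Accept), but the regex matches it → eliminate
  (C) (0|1)*10: agrees with the DFA on every string of length ≤ 6
  (D) (0*10*)(0*10*0*10*)*: on '1' the DFA goes A → C and rejects (C ∉ Accept), but the regex matches it → eliminate
Only (C) is consistent with the DFA.
(C) (0|1)*10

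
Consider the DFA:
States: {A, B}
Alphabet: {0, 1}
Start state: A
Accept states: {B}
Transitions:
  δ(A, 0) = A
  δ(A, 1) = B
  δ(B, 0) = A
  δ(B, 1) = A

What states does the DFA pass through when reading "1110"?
read '1': A → B
  read '1': B → A
  read '1': A → B
  read '0': B → A
A -> B -> A -> B -> A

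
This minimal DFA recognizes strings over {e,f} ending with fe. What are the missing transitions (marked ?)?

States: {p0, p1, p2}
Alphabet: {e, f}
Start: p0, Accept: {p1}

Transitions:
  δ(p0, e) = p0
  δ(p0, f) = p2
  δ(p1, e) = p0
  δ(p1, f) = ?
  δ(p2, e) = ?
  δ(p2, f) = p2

From the language and accept set, identify what each state tracks — p0: no suffix match; p1: suffix is fe; p2: one trailing f.
Each missing δ(q, a) is the state matching the new tracked value after reading a.
δ(p1, f) = p2; δ(p2, e) = p1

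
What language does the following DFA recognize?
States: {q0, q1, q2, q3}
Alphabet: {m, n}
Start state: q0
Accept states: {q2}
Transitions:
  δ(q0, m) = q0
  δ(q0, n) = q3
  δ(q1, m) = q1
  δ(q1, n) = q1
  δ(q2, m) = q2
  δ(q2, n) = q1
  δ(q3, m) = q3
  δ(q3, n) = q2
Testing a few strings:
  'nmnm' → accept
  'mmn' → reject
  'n' → reject
  'm' → reject
State roles: q0=zero n's; q1=≥ three n's (dead); q2=two n's; q3=one n
All strings over {m,n} containing exactly two n's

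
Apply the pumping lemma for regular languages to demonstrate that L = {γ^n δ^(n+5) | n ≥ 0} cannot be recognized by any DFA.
Assume L is regular with pumping length p. Idea: pumping the γ-block breaks the fixed offset of 5.
Choose s = γ^p δ^(p+5) ∈ L. By the pumping lemma, s = xyz with |xy| ≤ p, |y| > 0, so y = γ^k with k ≥ 1. Then xy²z = γ^(p+k) δ^(p+5). For this to be in L we would need p+5 = (p+k)+5, i.e. k = 0, contradicting k ≥ 1. So xy²z ∉ L.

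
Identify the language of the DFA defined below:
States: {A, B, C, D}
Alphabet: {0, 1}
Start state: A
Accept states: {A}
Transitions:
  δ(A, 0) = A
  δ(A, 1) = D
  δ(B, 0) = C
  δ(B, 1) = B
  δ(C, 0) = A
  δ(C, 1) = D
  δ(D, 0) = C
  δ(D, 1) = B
Testing a few strings:
  '011' → reject
  '1' → reject
  '0' → accept
  '1011' → reject
State roles: A=value ≡ 0 (mod 4); B=value ≡ 3 (mod 4); C=value ≡ 2 (mod 4); D=value ≡ 1 (mod 4)
All binary strings representing a multiple of 4 (read in base 2; leading zeros allowed and ε counts as 0)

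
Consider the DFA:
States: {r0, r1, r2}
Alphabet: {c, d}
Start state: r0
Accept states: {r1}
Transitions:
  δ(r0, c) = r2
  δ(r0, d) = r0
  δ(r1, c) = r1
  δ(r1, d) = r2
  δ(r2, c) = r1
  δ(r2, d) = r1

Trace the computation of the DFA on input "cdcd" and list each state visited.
read 'c': r0 → r2
  read 'd': r2 → r1
  read 'c': r1 → r1
  read 'd': r1 → r2
r0 -> r2 -> r1 -> r1 -> r2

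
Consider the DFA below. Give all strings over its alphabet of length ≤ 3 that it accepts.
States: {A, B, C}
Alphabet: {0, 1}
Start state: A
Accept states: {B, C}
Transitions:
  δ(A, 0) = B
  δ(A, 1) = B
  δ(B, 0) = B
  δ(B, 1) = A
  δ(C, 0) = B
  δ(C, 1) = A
0, 1, 00, 10, 000, 010, 011, 100, 110, 111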